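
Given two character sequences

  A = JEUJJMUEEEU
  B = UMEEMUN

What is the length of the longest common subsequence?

5

Taking U at A[3]=B[1], then M at A[6]=B[2], then E at A[8]=B[3], then E at A[9]=B[4], then U at A[11]=B[6] gives a common subsequence of length 5. Since dp[11][7] = 5, nothing longer is possible.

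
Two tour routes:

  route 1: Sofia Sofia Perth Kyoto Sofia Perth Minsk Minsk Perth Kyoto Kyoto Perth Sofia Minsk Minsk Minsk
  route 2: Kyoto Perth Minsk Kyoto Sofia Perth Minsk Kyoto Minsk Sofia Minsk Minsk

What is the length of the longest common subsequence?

9

One common subsequence of length 9: Perth (route 1 #3, route 2 #2), then Kyoto (route 1 #4, route 2 #4), then Sofia (route 1 #5, route 2 #5), then Perth (route 1 #6, route 2 #6), then Minsk (route 1 #7, route 2 #7), then Minsk (route 1 #8, route 2 #9), then Sofia (route 1 #13, route 2 #10), then Minsk (route 1 #15, route 2 #11), then Minsk (route 1 #16, route 2 #12), and the DP table's final entry dp[16][12] is also 9, so no common subsequence is longer.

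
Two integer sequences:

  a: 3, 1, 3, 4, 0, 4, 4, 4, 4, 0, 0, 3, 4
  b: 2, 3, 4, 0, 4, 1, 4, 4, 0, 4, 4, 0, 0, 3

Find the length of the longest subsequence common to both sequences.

Pick 3 at a[3]=b[2], 4 at a[4]=b[3], 0 at a[5]=b[4], 4 at a[6]=b[7], 4 at a[7]=b[8], 4 at a[8]=b[10], 4 at a[9]=b[11], 0 at a[10]=b[12], 0 at a[11]=b[13], 3 at a[12]=b[14]; all 10 values appear in both, in order, and the DP table's final entry dp[13][14] is also 10, so no common subsequence is longer.

10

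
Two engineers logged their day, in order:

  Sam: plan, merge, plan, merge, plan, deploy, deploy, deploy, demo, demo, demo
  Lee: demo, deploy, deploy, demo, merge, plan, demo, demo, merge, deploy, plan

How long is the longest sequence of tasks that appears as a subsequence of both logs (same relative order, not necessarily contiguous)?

One common subsequence of length 5: deploy (Sam #7, Lee #2); then deploy (Sam #8, Lee #3); then demo (Sam #9, Lee #4); then demo (Sam #10, Lee #7); then demo (Sam #11, Lee #8). dp[11][11] = 5 confirms this is the maximum.

5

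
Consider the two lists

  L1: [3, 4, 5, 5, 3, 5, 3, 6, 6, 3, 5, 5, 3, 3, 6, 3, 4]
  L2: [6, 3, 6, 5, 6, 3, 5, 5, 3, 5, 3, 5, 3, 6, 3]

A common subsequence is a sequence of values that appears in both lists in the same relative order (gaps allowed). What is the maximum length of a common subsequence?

10

Taking 3 (L1 #1, L2 #6); then 5 (L1 #3, L2 #7); then 5 (L1 #4, L2 #8); then 3 (L1 #5, L2 #9); then 5 (L1 #6, L2 #10); then 3 (L1 #10, L2 #11); then 5 (L1 #12, L2 #12); then 3 (L1 #14, L2 #13); then 6 (L1 #15, L2 #14); then 3 (L1 #16, L2 #15) gives a common subsequence of length 10. The LCS DP gives dp[17][15] = 10, so this is optimal.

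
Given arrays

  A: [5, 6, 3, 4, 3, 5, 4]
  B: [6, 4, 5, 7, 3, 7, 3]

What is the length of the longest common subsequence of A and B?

3

Pick 5 at A[1]=B[3], then 3 at A[3]=B[5], then 3 at A[5]=B[7]; all 3 values appear in both, in order. The LCS DP gives dp[7][7] = 3, so this is optimal.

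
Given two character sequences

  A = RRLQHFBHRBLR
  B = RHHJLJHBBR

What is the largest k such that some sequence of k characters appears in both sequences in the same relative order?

Let dp[i][j] be the LCS length of the first i characters of A and the first j characters of B. dp[i][j] = dp[i-1][j-1]+1 when the i-th and j-th characters match, else max(dp[i-1][j], dp[i][j-1]).
    ·  R  H  H  J  L  J  H  B  B  R
 ·  0  0  0  0  0  0  0  0  0  0  0
 R  0  1  1  1  1  1  1  1  1  1  1
 R  0  1  1  1  1  1  1  1  1  1  2
 L  0  1  1  1  1  2  2  2  2  2  2
 Q  0  1  1  1  1  2  2  2  2  2  2
 H  0  1  2  2  2  2  2  3  3  3  3
 F  0  1  2  2  2  2  2  3  3  3  3
 B  0  1  2  2  2  2  2  3  4  4  4
 H  0  1  2  3  3  3  3  3  4  4  4
 R  0  1  2  3  3  3  3  3  4  4  5
 B  0  1  2  3  3  3  3  3  4  5  5
 L  0  1  2  3  3  4  4  4  4  5  5
 R  0  1  2  3  3  4  4  4  4  5  6
dp[12][10] = 6. One LCS (by backtracking along matches): RLHBBR.

6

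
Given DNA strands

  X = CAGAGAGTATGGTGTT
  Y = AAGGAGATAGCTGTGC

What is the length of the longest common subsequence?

Match A (X #2, Y #2), then G (X #3, Y #4), then A (X #4, Y #5), then G (X #5, Y #6), then A (X #6, Y #7), then T (X #8, Y #8), then A (X #9, Y #9), then T (X #10, Y #12), then G (X #12, Y #13), then T (X #13, Y #14), then G (X #14, Y #15) — 11 bases in the same relative order in both. dp[16][16] = 11 confirms this is the maximum.

11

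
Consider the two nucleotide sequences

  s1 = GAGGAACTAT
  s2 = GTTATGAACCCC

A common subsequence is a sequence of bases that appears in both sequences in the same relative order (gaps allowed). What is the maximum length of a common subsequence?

Let dp[i][j] be the LCS length of the first i bases of s1 and the first j bases of s2. dp[i][j] = dp[i-1][j-1]+1 when the i-th and j-th bases match, else max(dp[i-1][j], dp[i][j-1]).
    ·  G  T  T  A  T  G  A  A  C  C  C  C
 ·  0  0  0  0  0  0  0  0  0  0  0  0  0
 G  0  1  1  1  1  1  1  1  1  1  1  1  1
 A  0  1  1  1  2  2  2  2  2  2  2  2  2
 G  0  1  1  1  2  2  3  3  3  3  3  3  3
 G  0  1  1  1  2  2  3  3  3  3  3  3  3
 A  0  1  1  1  2  2  3  4  4  4  4  4  4
 A  0  1  1  1  2  2  3  4  5  5  5  5  5
 C  0  1  1  1  2  2  3  4  5  6  6  6  6
 T  0  1  2  2  2  3  3  4  5  6  6  6  6
 A  0  1  2  2  3  3  3  4  5  6  6  6  6
 T  0  1  2  3  3  4  4  4  5  6  6  6  6
dp[10][12] = 6. One LCS (by backtracking along matches): GAGAAC.

6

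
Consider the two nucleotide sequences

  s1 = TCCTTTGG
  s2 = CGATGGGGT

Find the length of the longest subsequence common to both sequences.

4

Let dp[i][j] be the LCS length of the first i bases of s1 and the first j bases of s2. dp[i][j] = dp[i-1][j-1]+1 when the i-th and j-th bases match, else max(dp[i-1][j], dp[i][j-1]).
    ·  C  G  A  T  G  G  G  G  T
 ·  0  0  0  0  0  0  0  0  0  0
 T  0  0  0  0  1  1  1  1  1  1
 C  0  1  1  1  1  1  1  1  1  1
 C  0  1  1  1  1  1  1  1  1  1
 T  0  1  1  1  2  2  2  2  2  2
 T  0  1  1  1  2  2  2  2  2  3
 T  0  1  1  1  2  2  2  2  2  3
 G  0  1  2  2  2  3  3  3  3  3
 G  0  1  2  2  2  3  4  4  4  4
dp[8][9] = 4. One LCS (by backtracking along matches): CTGG.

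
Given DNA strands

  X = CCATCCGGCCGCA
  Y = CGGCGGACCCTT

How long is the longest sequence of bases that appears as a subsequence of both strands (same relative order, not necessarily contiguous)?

7

Taking C [1,1] → C [6,4] → G [7,5] → G [8,6] → C [9,8] → C [10,9] → C [12,10] gives a common subsequence of length 7. The LCS DP gives dp[13][12] = 7, so this is optimal.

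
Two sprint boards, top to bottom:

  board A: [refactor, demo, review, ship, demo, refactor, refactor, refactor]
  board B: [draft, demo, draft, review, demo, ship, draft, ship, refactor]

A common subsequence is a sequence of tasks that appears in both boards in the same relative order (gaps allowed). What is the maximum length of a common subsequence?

4

One common subsequence of length 4: demo at board A[2]=board B[2] → review at board A[3]=board B[4] → ship at board A[4]=board B[8] → refactor at board A[8]=board B[9]. dp[8][9] = 4 confirms this is the maximum.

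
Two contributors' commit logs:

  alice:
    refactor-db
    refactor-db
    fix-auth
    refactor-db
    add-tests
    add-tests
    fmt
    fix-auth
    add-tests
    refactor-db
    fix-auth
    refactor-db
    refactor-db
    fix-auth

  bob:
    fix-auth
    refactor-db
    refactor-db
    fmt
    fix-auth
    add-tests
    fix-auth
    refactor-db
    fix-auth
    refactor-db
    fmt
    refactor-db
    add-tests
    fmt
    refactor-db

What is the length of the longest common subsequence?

Pick refactor-db (alice #1, bob #2), refactor-db (alice #2, bob #3), fix-auth (alice #3, bob #5), add-tests (alice #6, bob #6), fix-auth (alice #8, bob #7), refactor-db (alice #10, bob #8), fix-auth (alice #11, bob #9), refactor-db (alice #12, bob #12), refactor-db (alice #13, bob #15); all 9 commits appear in both, in order. The LCS DP gives dp[14][15] = 9, so this is optimal.

9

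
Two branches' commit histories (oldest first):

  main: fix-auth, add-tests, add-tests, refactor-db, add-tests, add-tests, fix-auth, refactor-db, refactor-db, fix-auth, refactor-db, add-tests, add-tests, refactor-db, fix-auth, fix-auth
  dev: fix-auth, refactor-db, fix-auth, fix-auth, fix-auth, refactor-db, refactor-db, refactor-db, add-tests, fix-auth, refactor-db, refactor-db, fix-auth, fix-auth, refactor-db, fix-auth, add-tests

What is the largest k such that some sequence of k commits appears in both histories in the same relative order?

Match fix-auth [1,1] → refactor-db [4,2] → fix-auth [7,5] → refactor-db [8,7] → refactor-db [9,8] → fix-auth [10,10] → refactor-db [11,11] → refactor-db [14,12] → fix-auth [15,14] → fix-auth [16,16] — 10 commits in the same relative order in both. dp[16][17] = 10 confirms this is the maximum.

10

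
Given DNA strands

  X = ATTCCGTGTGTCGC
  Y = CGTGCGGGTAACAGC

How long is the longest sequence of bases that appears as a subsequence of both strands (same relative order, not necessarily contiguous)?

Taking T [2,3], then C [5,5], then G [6,6], then G [8,7], then G [10,8], then T [11,9], then C [12,12], then G [13,14], then C [14,15] gives a common subsequence of length 9. dp[14][15] = 9 confirms this is the maximum.

9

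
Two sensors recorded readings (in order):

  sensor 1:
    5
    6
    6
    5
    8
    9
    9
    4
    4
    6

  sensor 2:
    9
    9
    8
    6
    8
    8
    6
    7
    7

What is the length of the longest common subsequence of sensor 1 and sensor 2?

3

Let dp[i][j] be the LCS length of the first i values of sensor 1 and the first j values of sensor 2. dp[i][j] = dp[i-1][j-1]+1 when the i-th and j-th values match, else max(dp[i-1][j], dp[i][j-1]).
    ·  9  9  8  6  8  8  6  7  7
 ·  0  0  0  0  0  0  0  0  0  0
 5  0  0  0  0  0  0  0  0  0  0
 6  0  0  0  0  1  1  1  1  1  1
 6  0  0  0  0  1  1  1  2  2  2
 5  0  0  0  0  1  1  1  2  2  2
 8  0  0  0  1  1  2  2  2  2  2
 9  0  1  1  1  1  2  2  2  2  2
 9  0  1  2  2  2  2  2  2  2  2
 4  0  1  2  2  2  2  2  2  2  2
 4  0  1  2  2  2  2  2  2  2  2
 6  0  1  2  2  3  3  3  3  3  3
dp[10][9] = 3. One LCS (by backtracking along matches): 6, 8, 6.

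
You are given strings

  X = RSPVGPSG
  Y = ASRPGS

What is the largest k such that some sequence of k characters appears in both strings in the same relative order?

4

Let dp[i][j] be the LCS length of the first i characters of X and the first j characters of Y. dp[i][j] = dp[i-1][j-1]+1 when the i-th and j-th characters match, else max(dp[i-1][j], dp[i][j-1]).
    ·  A  S  R  P  G  S
 ·  0  0  0  0  0  0  0
 R  0  0  0  1  1  1  1
 S  0  0  1  1  1  1  2
 P  0  0  1  1  2  2  2
 V  0  0  1  1  2  2  2
 G  0  0  1  1  2  3  3
 P  0  0  1  1  2  3  3
 S  0  0  1  1  2  3  4
 G  0  0  1  1  2  3  4
dp[8][6] = 4. One LCS (by backtracking along matches): RPGS.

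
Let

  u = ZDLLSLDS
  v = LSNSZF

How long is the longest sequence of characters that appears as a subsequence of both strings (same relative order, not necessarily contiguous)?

Let dp[i][j] be the LCS length of the first i characters of u and the first j characters of v. dp[i][j] = dp[i-1][j-1]+1 when the i-th and j-th characters match, else max(dp[i-1][j], dp[i][j-1]).
    ·  L  S  N  S  Z  F
 ·  0  0  0  0  0  0  0
 Z  0  0  0  0  0  1  1
 D  0  0  0  0  0  1  1
 L  0  1  1  1  1  1  1
 L  0  1  1  1  1  1  1
 S  0  1  2  2  2  2  2
 L  0  1  2  2  2  2  2
 D  0  1  2  2  2  2  2
 S  0  1  2  2  3  3  3
dp[8][6] = 3. One LCS (by backtracking along matches): LSS.

3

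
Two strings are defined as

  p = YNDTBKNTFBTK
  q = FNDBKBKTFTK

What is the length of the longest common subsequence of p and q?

Match N [2,2], D [3,3], B [5,6], K [6,7], T [8,8], F [9,9], T [11,10], K [12,11] — 8 characters in the same relative order in both. The LCS DP gives dp[12][11] = 8, so this is optimal.

8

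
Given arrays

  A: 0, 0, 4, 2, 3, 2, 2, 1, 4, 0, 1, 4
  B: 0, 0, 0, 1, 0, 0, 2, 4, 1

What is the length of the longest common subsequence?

5

Taking 0 at A[1]=B[5], then 0 at A[2]=B[6], then 2 at A[7]=B[7], then 4 at A[9]=B[8], then 1 at A[11]=B[9] gives a common subsequence of length 5. Since dp[12][9] = 5, nothing longer is possible.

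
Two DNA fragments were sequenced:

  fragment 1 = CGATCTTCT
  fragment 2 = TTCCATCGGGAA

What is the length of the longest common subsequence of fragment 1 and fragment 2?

Pick C at fragment 1[1]=fragment 2[4], then A at fragment 1[3]=fragment 2[5], then T at fragment 1[4]=fragment 2[6], then C at fragment 1[5]=fragment 2[7]; all 4 bases appear in both, in order. The LCS DP gives dp[9][12] = 4, so this is optimal.

4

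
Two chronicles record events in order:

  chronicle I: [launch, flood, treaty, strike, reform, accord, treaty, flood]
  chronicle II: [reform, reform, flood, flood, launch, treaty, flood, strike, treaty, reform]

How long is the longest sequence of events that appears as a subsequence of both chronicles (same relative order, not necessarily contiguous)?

One common subsequence of length 4: launch [1,5], flood [2,7], treaty [3,9], reform [5,10], and the DP table's final entry dp[8][10] is also 4, so no common subsequence is longer.

4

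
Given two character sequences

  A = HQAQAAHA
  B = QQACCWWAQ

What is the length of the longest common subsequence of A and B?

Match Q [2,1]; then Q [4,2]; then A [5,3]; then A [6,8] — 4 characters in the same relative order in both. dp[8][9] = 4 confirms this is the maximum.

4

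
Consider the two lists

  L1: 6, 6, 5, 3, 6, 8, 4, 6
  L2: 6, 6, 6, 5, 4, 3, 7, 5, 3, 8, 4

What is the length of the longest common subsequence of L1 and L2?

6

Let dp[i][j] be the LCS length of the first i values of L1 and the first j values of L2. dp[i][j] = dp[i-1][j-1]+1 when the i-th and j-th values match, else max(dp[i-1][j], dp[i][j-1]).
    ·  6  6  6  5  4  3  7  5  3  8  4
 ·  0  0  0  0  0  0  0  0  0  0  0  0
 6  0  1  1  1  1  1  1  1  1  1  1  1
 6  0  1  2  2  2  2  2  2  2  2  2  2
 5  0  1  2  2  3  3  3  3  3  3  3  3
 3  0  1  2  2  3  3  4  4  4  4  4  4
 6  0  1  2  3  3  3  4  4  4  4  4  4
 8  0  1  2  3  3  3  4  4  4  4  5  5
 4  0  1  2  3  3  4  4  4  4  4  5  6
 6  0  1  2  3  3  4  4  4  4  4  5  6
dp[8][11] = 6. One LCS (by backtracking along matches): 6, 6, 5, 3, 8, 4.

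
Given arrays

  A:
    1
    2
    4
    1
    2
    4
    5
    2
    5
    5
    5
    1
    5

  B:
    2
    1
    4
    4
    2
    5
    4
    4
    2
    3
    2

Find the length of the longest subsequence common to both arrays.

5

Let dp[i][j] be the LCS length of the first i values of A and the first j values of B. dp[i][j] = dp[i-1][j-1]+1 when the i-th and j-th values match, else max(dp[i-1][j], dp[i][j-1]).
    ·  2  1  4  4  2  5  4  4  2  3  2
 ·  0  0  0  0  0  0  0  0  0  0  0  0
 1  0  0  1  1  1  1  1  1  1  1  1  1
 2  0  1  1  1  1  2  2  2  2  2  2  2
 4  0  1  1  2  2  2  2  3  3  3  3  3
 1  0  1  2  2  2  2  2  3  3  3  3  3
 2  0  1  2  2  2  3  3  3  3  4  4  4
 4  0  1  2  3  3  3  3  4  4  4  4  4
 5  0  1  2  3  3  3  4  4  4  4  4  4
 2  0  1  2  3  3  4  4  4  4  5  5  5
 5  0  1  2  3  3  4  5  5  5  5  5  5
 5  0  1  2  3  3  4  5  5  5  5  5  5
 5  0  1  2  3  3  4  5  5  5  5  5  5
 1  0  1  2  3  3  4  5  5  5  5  5  5
 5  0  1  2  3  3  4  5  5  5  5  5  5
dp[13][11] = 5. One LCS (by backtracking along matches): 1, 2, 4, 2, 2.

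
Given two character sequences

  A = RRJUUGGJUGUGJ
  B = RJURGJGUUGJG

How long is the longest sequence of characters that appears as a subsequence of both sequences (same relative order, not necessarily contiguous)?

Taking R at A[2]=B[1], J at A[3]=B[2], U at A[4]=B[3], G at A[6]=B[5], G at A[7]=B[7], U at A[9]=B[8], U at A[11]=B[9], G at A[12]=B[10], J at A[13]=B[11] gives a common subsequence of length 9, and the DP table's final entry dp[13][12] is also 9, so no common subsequence is longer.

9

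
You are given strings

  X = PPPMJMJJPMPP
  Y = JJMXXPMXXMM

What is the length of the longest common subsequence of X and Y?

Match P at X[3]=Y[6], then M at X[4]=Y[7], then M at X[6]=Y[10], then M at X[10]=Y[11] — 4 characters in the same relative order in both, and the DP table's final entry dp[12][11] is also 4, so no common subsequence is longer.

4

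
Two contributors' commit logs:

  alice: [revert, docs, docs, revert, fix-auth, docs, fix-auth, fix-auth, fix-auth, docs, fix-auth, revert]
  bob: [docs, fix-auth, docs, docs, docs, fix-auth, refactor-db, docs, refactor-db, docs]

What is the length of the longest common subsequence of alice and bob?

Taking docs (alice #2, bob #4); then docs (alice #3, bob #5); then fix-auth (alice #5, bob #6); then docs (alice #6, bob #8); then docs (alice #10, bob #10) gives a common subsequence of length 5. dp[12][10] = 5 confirms this is the maximum.

5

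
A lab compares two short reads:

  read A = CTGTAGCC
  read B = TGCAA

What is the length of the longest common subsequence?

3

Let dp[i][j] be the LCS length of the first i bases of read A and the first j bases of read B. dp[i][j] = dp[i-1][j-1]+1 when the i-th and j-th bases match, else max(dp[i-1][j], dp[i][j-1]).
    ·  T  G  C  A  A
 ·  0  0  0  0  0  0
 C  0  0  0  1  1  1
 T  0  1  1  1  1  1
 G  0  1  2  2  2  2
 T  0  1  2  2  2  2
 A  0  1  2  2  3  3
 G  0  1  2  2  3  3
 C  0  1  2  3  3  3
 C  0  1  2  3  3  3
dp[8][5] = 3. One LCS (by backtracking along matches): TGA.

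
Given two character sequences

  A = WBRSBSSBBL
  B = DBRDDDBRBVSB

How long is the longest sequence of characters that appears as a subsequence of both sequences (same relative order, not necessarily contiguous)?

Let dp[i][j] be the LCS length of the first i characters of A and the first j characters of B. dp[i][j] = dp[i-1][j-1]+1 when the i-th and j-th characters match, else max(dp[i-1][j], dp[i][j-1]).
    ·  D  B  R  D  D  D  B  R  B  V  S  B
 ·  0  0  0  0  0  0  0  0  0  0  0  0  0
 W  0  0  0  0  0  0  0  0  0  0  0  0  0
 B  0  0  1  1  1  1  1  1  1  1  1  1  1
 R  0  0  1  2  2  2  2  2  2  2  2  2  2
 S  0  0  1  2  2  2  2  2  2  2  2  3  3
 B  0  0  1  2  2  2  2  3  3  3  3  3  4
 S  0  0  1  2  2  2  2  3  3  3  3  4  4
 S  0  0  1  2  2  2  2  3  3  3  3  4  4
 B  0  0  1  2  2  2  2  3  3  4  4  4  5
 B  0  0  1  2  2  2  2  3  3  4  4  4  5
 L  0  0  1  2  2  2  2  3  3  4  4  4  5
dp[10][12] = 5. One LCS (by backtracking along matches): BRBSB.

5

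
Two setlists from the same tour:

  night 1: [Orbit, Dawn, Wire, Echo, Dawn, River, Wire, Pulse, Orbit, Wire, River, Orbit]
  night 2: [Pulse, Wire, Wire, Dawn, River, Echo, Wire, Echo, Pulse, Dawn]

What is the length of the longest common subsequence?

5

Taking Wire [3,3] → Dawn [5,4] → River [6,5] → Wire [7,7] → Pulse [8,9] gives a common subsequence of length 5. Since dp[12][10] = 5, nothing longer is possible.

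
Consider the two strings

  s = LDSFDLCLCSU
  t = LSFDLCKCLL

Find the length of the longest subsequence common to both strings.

7

Let dp[i][j] be the LCS length of the first i characters of s and the first j characters of t. dp[i][j] = dp[i-1][j-1]+1 when the i-th and j-th characters match, else max(dp[i-1][j], dp[i][j-1]).
    ·  L  S  F  D  L  C  K  C  L  L
 ·  0  0  0  0  0  0  0  0  0  0  0
 L  0  1  1  1  1  1  1  1  1  1  1
 D  0  1  1  1  2  2  2  2  2  2  2
 S  0  1  2  2  2  2  2  2  2  2  2
 F  0  1  2  3  3  3  3  3  3  3  3
 D  0  1  2  3  4  4  4  4  4  4  4
 L  0  1  2  3  4  5  5  5  5  5  5
 C  0  1  2  3  4  5  6  6  6  6  6
 L  0  1  2  3  4  5  6  6  6  7  7
 C  0  1  2  3  4  5  6  6  7  7  7
 S  0  1  2  3  4  5  6  6  7  7  7
 U  0  1  2  3  4  5  6  6  7  7  7
dp[11][10] = 7. One LCS (by backtracking along matches): LSFDLCL.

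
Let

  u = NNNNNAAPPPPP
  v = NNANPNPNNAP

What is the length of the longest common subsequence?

Match N [1,2] → N [2,4] → N [3,6] → N [4,8] → N [5,9] → A [7,10] → P [12,11] — 7 characters in the same relative order in both. Since dp[12][11] = 7, nothing longer is possible.

7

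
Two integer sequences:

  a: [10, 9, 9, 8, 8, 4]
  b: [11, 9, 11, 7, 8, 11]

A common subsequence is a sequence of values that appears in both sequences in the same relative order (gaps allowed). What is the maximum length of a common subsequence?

Let dp[i][j] be the LCS length of the first i values of a and the first j values of b. dp[i][j] = dp[i-1][j-1]+1 when the i-th and j-th values match, else max(dp[i-1][j], dp[i][j-1]).
    · 11  9 11  7  8 11
 ·  0  0  0  0  0  0  0
10  0  0  0  0  0  0  0
 9  0  0  1  1  1  1  1
 9  0  0  1  1  1  1  1
 8  0  0  1  1  1  2  2
 8  0  0  1  1  1  2  2
 4  0  0  1  1  1  2  2
dp[6][6] = 2. One LCS (by backtracking along matches): 9, 8.

2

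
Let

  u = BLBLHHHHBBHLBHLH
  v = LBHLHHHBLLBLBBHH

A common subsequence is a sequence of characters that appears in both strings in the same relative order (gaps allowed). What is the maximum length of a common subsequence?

Pick L [2,1]; then B [3,2]; then L [4,4]; then H [6,5]; then H [7,6]; then H [8,7]; then B [9,8]; then B [10,11]; then L [12,12]; then B [13,14]; then H [14,15]; then H [16,16]; all 12 characters appear in both, in order, and the DP table's final entry dp[16][16] is also 12, so no common subsequence is longer.

12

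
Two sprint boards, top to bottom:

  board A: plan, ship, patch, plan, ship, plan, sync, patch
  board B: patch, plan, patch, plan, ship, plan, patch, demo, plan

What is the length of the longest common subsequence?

Taking plan at board A[1]=board B[2], patch at board A[3]=board B[3], plan at board A[4]=board B[4], ship at board A[5]=board B[5], plan at board A[6]=board B[6], patch at board A[8]=board B[7] gives a common subsequence of length 6. dp[8][9] = 6 confirms this is the maximum.

6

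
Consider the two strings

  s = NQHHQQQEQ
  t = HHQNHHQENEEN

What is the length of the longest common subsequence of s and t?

Let dp[i][j] be the LCS length of the first i characters of s and the first j characters of t. dp[i][j] = dp[i-1][j-1]+1 when the i-th and j-th characters match, else max(dp[i-1][j], dp[i][j-1]).
    ·  H  H  Q  N  H  H  Q  E  N  E  E  N
 ·  0  0  0  0  0  0  0  0  0  0  0  0  0
 N  0  0  0  0  1  1  1  1  1  1  1  1  1
 Q  0  0  0  1  1  1  1  2  2  2  2  2  2
 H  0  1  1  1  1  2  2  2  2  2  2  2  2
 H  0  1  2  2  2  2  3  3  3  3  3  3  3
 Q  0  1  2  3  3  3  3  4  4  4  4  4  4
 Q  0  1  2  3  3  3  3  4  4  4  4  4  4
 Q  0  1  2  3  3  3  3  4  4  4  4  4  4
 E  0  1  2  3  3  3  3  4  5  5  5  5  5
 Q  0  1  2  3  3  3  3  4  5  5  5  5  5
dp[9][12] = 5. One LCS (by backtracking along matches): NHHQE.

5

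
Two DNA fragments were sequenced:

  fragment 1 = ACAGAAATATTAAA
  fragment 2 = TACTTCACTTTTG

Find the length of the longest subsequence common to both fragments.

Taking A [1,2], C [2,6], A [3,7], T [8,10], T [10,11], T [11,12] gives a common subsequence of length 6, and the DP table's final entry dp[14][13] is also 6, so no common subsequence is longer.

6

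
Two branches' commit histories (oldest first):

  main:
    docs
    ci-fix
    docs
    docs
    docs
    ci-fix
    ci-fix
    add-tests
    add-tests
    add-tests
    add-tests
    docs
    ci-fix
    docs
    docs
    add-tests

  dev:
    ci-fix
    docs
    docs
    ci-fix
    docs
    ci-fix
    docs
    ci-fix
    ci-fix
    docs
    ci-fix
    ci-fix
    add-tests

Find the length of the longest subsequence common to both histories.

Taking docs at main[1]=dev[3], then ci-fix at main[2]=dev[4], then docs at main[3]=dev[5], then docs at main[5]=dev[7], then ci-fix at main[6]=dev[8], then ci-fix at main[7]=dev[9], then docs at main[12]=dev[10], then ci-fix at main[13]=dev[12], then add-tests at main[16]=dev[13] gives a common subsequence of length 9. dp[16][13] = 9 confirms this is the maximum.

9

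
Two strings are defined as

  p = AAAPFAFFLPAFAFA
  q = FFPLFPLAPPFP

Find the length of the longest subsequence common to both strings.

6

One common subsequence of length 6: F at p[5]=q[1], then F at p[7]=q[2], then F at p[8]=q[5], then L at p[9]=q[7], then P at p[10]=q[10], then F at p[12]=q[11]. Since dp[15][12] = 6, nothing longer is possible.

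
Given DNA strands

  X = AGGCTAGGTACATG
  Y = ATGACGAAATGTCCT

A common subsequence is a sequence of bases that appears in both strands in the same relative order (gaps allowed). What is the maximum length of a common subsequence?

Match A (X #1, Y #1) → G (X #2, Y #3) → G (X #3, Y #6) → T (X #5, Y #10) → G (X #8, Y #11) → T (X #9, Y #12) → C (X #11, Y #14) → T (X #13, Y #15) — 8 bases in the same relative order in both. Since dp[14][15] = 8, nothing longer is possible.

8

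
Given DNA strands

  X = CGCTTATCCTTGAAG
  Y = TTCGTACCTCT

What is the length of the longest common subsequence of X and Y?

8

One common subsequence of length 8: C (X #1, Y #3), then G (X #2, Y #4), then T (X #5, Y #5), then A (X #6, Y #6), then C (X #8, Y #7), then C (X #9, Y #8), then T (X #10, Y #9), then T (X #11, Y #11). Since dp[15][11] = 8, nothing longer is possible.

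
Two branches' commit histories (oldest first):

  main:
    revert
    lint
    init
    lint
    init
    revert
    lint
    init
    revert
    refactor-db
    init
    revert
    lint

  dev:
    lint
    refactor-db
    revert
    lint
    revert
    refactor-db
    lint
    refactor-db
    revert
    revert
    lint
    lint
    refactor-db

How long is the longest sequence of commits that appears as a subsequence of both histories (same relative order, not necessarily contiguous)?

Pick revert at main[1]=dev[3], then lint at main[4]=dev[4], then revert at main[6]=dev[5], then lint at main[7]=dev[7], then revert at main[9]=dev[9], then revert at main[12]=dev[10], then lint at main[13]=dev[12]; all 7 commits appear in both, in order. Since dp[13][13] = 7, nothing longer is possible.

7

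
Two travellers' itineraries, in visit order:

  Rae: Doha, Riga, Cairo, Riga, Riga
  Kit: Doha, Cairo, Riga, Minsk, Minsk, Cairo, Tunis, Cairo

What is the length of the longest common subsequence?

3

Match Doha (Rae #1, Kit #1), then Riga (Rae #2, Kit #3), then Cairo (Rae #3, Kit #8) — 3 stops in the same relative order in both, and the DP table's final entry dp[5][8] is also 3, so no common subsequence is longer.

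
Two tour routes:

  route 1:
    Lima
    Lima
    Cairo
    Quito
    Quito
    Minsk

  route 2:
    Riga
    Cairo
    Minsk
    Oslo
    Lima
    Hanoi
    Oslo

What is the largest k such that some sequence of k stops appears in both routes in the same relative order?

Pick Cairo (route 1 #3, route 2 #2), then Minsk (route 1 #6, route 2 #3); all 2 stops appear in both, in order. The LCS DP gives dp[6][7] = 2, so this is optimal.

2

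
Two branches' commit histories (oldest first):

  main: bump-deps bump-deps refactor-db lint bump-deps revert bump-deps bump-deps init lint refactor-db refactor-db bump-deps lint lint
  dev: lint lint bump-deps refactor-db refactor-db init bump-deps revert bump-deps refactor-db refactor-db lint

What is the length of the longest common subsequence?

Pick bump-deps (main #1, dev #3); then refactor-db (main #3, dev #5); then bump-deps (main #5, dev #7); then revert (main #6, dev #8); then bump-deps (main #8, dev #9); then refactor-db (main #11, dev #10); then refactor-db (main #12, dev #11); then lint (main #15, dev #12); all 8 commits appear in both, in order. dp[15][12] = 8 confirms this is the maximum.

8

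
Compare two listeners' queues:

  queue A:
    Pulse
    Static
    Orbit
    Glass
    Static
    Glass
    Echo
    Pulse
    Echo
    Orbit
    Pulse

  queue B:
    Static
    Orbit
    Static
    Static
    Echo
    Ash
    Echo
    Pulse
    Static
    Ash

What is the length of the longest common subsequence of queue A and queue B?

6

One common subsequence of length 6: Static at queue A[2]=queue B[1], Orbit at queue A[3]=queue B[2], Static at queue A[5]=queue B[4], Echo at queue A[7]=queue B[5], Echo at queue A[9]=queue B[7], Pulse at queue A[11]=queue B[8]. dp[11][10] = 6 confirms this is the maximum.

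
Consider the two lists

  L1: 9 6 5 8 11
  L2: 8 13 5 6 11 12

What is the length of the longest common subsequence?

Taking 6 at L1[2]=L2[4] → 11 at L1[5]=L2[5] gives a common subsequence of length 2. dp[5][6] = 2 confirms this is the maximum.

2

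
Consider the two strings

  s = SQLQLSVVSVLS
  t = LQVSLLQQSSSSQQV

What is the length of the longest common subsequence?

6

Pick S (s #1, t #4), then Q (s #2, t #7), then Q (s #4, t #8), then S (s #6, t #11), then S (s #9, t #12), then V (s #10, t #15); all 6 characters appear in both, in order. Since dp[12][15] = 6, nothing longer is possible.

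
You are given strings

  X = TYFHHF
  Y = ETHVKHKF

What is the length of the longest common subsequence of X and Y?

Let dp[i][j] be the LCS length of the first i characters of X and the first j characters of Y. dp[i][j] = dp[i-1][j-1]+1 when the i-th and j-th characters match, else max(dp[i-1][j], dp[i][j-1]).
    ·  E  T  H  V  K  H  K  F
 ·  0  0  0  0  0  0  0  0  0
 T  0  0  1  1  1  1  1  1  1
 Y  0  0  1  1  1  1  1  1  1
 F  0  0  1  1  1  1  1  1  2
 H  0  0  1  2  2  2  2  2  2
 H  0  0  1  2  2  2  3  3  3
 F  0  0  1  2  2  2  3  3  4
dp[6][8] = 4. One LCS (by backtracking along matches): THHF.

4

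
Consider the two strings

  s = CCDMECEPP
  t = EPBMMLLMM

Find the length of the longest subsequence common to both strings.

One common subsequence of length 2: E (s #7, t #1) → P (s #8, t #2). dp[9][9] = 2 confirms this is the maximum.

2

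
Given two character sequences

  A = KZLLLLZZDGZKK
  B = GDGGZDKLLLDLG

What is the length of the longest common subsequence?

6

Match K (A #1, B #7); then L (A #3, B #8); then L (A #4, B #9); then L (A #5, B #10); then L (A #6, B #12); then G (A #10, B #13) — 6 characters in the same relative order in both. The LCS DP gives dp[13][13] = 6, so this is optimal.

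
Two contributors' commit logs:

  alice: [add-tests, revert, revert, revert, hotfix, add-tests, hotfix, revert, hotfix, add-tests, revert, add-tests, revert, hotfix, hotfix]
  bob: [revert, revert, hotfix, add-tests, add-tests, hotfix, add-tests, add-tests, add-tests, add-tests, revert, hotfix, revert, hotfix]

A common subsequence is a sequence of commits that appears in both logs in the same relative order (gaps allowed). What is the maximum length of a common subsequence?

Match revert [3,1] → revert [4,2] → hotfix [5,3] → add-tests [6,5] → hotfix [7,6] → add-tests [10,9] → add-tests [12,10] → revert [13,11] → hotfix [14,12] → hotfix [15,14] — 10 commits in the same relative order in both. Since dp[15][14] = 10, nothing longer is possible.

10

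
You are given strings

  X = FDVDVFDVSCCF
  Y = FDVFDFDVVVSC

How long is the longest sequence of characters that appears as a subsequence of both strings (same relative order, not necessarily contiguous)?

9

Match F at X[1]=Y[1]; then D at X[2]=Y[2]; then V at X[3]=Y[3]; then D at X[4]=Y[5]; then F at X[6]=Y[6]; then D at X[7]=Y[7]; then V at X[8]=Y[10]; then S at X[9]=Y[11]; then C at X[11]=Y[12] — 9 characters in the same relative order in both. Since dp[12][12] = 9, nothing longer is possible.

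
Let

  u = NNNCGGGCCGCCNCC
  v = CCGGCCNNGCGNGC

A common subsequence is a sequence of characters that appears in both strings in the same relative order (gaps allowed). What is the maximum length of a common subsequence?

9

Match C (u #4, v #2) → G (u #6, v #3) → G (u #7, v #4) → C (u #8, v #5) → C (u #9, v #6) → G (u #10, v #9) → C (u #11, v #10) → N (u #13, v #12) → C (u #15, v #14) — 9 characters in the same relative order in both, and the DP table's final entry dp[15][14] is also 9, so no common subsequence is longer.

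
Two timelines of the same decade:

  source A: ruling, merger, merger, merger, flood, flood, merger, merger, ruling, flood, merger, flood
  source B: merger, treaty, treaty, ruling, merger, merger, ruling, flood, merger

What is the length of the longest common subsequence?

6

Match ruling (source A #1, source B #4), merger (source A #7, source B #5), merger (source A #8, source B #6), ruling (source A #9, source B #7), flood (source A #10, source B #8), merger (source A #11, source B #9) — 6 events in the same relative order in both. dp[12][9] = 6 confirms this is the maximum.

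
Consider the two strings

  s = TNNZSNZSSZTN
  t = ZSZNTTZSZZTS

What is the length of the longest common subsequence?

7

Pick Z at s[4]=t[1], then S at s[5]=t[2], then N at s[6]=t[4], then Z at s[7]=t[7], then S at s[8]=t[8], then Z at s[10]=t[10], then T at s[11]=t[11]; all 7 characters appear in both, in order. dp[12][12] = 7 confirms this is the maximum.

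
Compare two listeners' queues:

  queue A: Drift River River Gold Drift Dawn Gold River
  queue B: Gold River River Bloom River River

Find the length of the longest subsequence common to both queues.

Pick River (queue A #2, queue B #3) → River (queue A #3, queue B #5) → River (queue A #8, queue B #6); all 3 songs appear in both, in order. Since dp[8][6] = 3, nothing longer is possible.

3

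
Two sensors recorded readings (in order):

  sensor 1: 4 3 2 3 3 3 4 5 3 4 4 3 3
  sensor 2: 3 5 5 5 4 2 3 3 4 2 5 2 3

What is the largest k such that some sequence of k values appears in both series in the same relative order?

7

One common subsequence of length 7: 4 (sensor 1 #1, sensor 2 #5); then 2 (sensor 1 #3, sensor 2 #6); then 3 (sensor 1 #5, sensor 2 #7); then 3 (sensor 1 #6, sensor 2 #8); then 4 (sensor 1 #7, sensor 2 #9); then 5 (sensor 1 #8, sensor 2 #11); then 3 (sensor 1 #13, sensor 2 #13). dp[13][13] = 7 confirms this is the maximum.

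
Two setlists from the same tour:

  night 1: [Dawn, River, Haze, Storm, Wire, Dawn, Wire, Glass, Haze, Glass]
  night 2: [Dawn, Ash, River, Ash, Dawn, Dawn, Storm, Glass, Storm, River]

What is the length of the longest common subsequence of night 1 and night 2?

4

Match Dawn at night 1[1]=night 2[1] → River at night 1[2]=night 2[3] → Storm at night 1[4]=night 2[7] → Glass at night 1[8]=night 2[8] — 4 songs in the same relative order in both, and the DP table's final entry dp[10][10] is also 4, so no common subsequence is longer.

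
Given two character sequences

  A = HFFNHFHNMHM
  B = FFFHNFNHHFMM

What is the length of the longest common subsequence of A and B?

7

Match H at A[1]=B[4]; then F at A[3]=B[6]; then N at A[4]=B[7]; then H at A[5]=B[9]; then F at A[6]=B[10]; then M at A[9]=B[11]; then M at A[11]=B[12] — 7 characters in the same relative order in both, and the DP table's final entry dp[11][12] is also 7, so no common subsequence is longer.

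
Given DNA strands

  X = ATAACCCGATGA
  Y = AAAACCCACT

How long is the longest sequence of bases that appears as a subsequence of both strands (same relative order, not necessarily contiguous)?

8

Match A at X[1]=Y[2], then A at X[3]=Y[3], then A at X[4]=Y[4], then C at X[5]=Y[5], then C at X[6]=Y[6], then C at X[7]=Y[7], then A at X[9]=Y[8], then T at X[10]=Y[10] — 8 bases in the same relative order in both. The LCS DP gives dp[12][10] = 8, so this is optimal.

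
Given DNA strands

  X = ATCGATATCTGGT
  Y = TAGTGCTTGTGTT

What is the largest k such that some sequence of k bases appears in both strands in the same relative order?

8

Taking A [1,2]; then T [2,4]; then C [3,6]; then T [6,7]; then T [8,8]; then T [10,10]; then G [11,11]; then T [13,13] gives a common subsequence of length 8. dp[13][13] = 8 confirms this is the maximum.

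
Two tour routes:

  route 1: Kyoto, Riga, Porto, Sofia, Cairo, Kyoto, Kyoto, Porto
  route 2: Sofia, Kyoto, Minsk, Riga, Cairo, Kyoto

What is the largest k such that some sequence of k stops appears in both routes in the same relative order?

Match Kyoto at route 1[1]=route 2[2], Riga at route 1[2]=route 2[4], Cairo at route 1[5]=route 2[5], Kyoto at route 1[7]=route 2[6] — 4 stops in the same relative order in both, and the DP table's final entry dp[8][6] is also 4, so no common subsequence is longer.

4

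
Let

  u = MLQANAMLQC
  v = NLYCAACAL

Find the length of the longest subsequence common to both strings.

Match L at u[2]=v[2], A at u[4]=v[6], A at u[6]=v[8], L at u[8]=v[9] — 4 characters in the same relative order in both. The LCS DP gives dp[10][9] = 4, so this is optimal.

4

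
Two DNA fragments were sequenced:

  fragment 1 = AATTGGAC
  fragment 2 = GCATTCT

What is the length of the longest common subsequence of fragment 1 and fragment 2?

4

Taking A at fragment 1[2]=fragment 2[3], T at fragment 1[3]=fragment 2[4], T at fragment 1[4]=fragment 2[5], C at fragment 1[8]=fragment 2[6] gives a common subsequence of length 4, and the DP table's final entry dp[8][7] is also 4, so no common subsequence is longer.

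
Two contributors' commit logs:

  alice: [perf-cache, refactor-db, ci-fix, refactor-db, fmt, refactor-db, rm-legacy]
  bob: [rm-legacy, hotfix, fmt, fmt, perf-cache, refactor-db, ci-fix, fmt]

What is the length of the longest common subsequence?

Taking perf-cache (alice #1, bob #5); then refactor-db (alice #2, bob #6); then ci-fix (alice #3, bob #7); then fmt (alice #5, bob #8) gives a common subsequence of length 4. Since dp[7][8] = 4, nothing longer is possible.

4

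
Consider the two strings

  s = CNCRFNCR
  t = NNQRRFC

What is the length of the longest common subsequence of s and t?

4

Taking N [2,2] → R [4,5] → F [5,6] → C [7,7] gives a common subsequence of length 4. dp[8][7] = 4 confirms this is the maximum.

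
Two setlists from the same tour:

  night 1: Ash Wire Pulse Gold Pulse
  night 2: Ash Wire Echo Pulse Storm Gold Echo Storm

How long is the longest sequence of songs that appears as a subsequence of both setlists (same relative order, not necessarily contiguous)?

4

Pick Ash at night 1[1]=night 2[1], Wire at night 1[2]=night 2[2], Pulse at night 1[3]=night 2[4], Gold at night 1[4]=night 2[6]; all 4 songs appear in both, in order. dp[5][8] = 4 confirms this is the maximum.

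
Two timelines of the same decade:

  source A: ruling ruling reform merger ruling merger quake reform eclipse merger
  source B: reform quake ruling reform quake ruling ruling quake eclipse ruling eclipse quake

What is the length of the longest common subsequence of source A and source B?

Taking ruling [1,3], then ruling [2,6], then ruling [5,7], then quake [7,8], then eclipse [9,11] gives a common subsequence of length 5, and the DP table's final entry dp[10][12] is also 5, so no common subsequence is longer.

5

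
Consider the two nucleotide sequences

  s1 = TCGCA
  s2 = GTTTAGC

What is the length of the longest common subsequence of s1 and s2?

3

Let dp[i][j] be the LCS length of the first i bases of s1 and the first j bases of s2. dp[i][j] = dp[i-1][j-1]+1 when the i-th and j-th bases match, else max(dp[i-1][j], dp[i][j-1]).
    ·  G  T  T  T  A  G  C
 ·  0  0  0  0  0  0  0  0
 T  0  0  1  1  1  1  1  1
 C  0  0  1  1  1  1  1  2
 G  0  1  1  1  1  1  2  2
 C  0  1  1  1  1  1  2  3
 A  0  1  1  1  1  2  2  3
dp[5][7] = 3. One LCS (by backtracking along matches): TGC.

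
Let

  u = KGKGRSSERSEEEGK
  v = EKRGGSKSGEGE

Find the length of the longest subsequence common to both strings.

Pick K at u[1]=v[2], G at u[2]=v[4], G at u[4]=v[5], S at u[6]=v[6], S at u[7]=v[8], E at u[8]=v[10], E at u[13]=v[12]; all 7 characters appear in both, in order. Since dp[15][12] = 7, nothing longer is possible.

7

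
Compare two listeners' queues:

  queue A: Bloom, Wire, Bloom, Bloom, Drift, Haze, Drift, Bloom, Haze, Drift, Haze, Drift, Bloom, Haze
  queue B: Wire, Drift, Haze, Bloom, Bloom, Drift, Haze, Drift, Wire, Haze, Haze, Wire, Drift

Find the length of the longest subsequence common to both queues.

Pick Wire (queue A #2, queue B #1) → Bloom (queue A #3, queue B #4) → Bloom (queue A #4, queue B #5) → Drift (queue A #5, queue B #6) → Haze (queue A #6, queue B #7) → Drift (queue A #7, queue B #8) → Haze (queue A #9, queue B #10) → Haze (queue A #11, queue B #11) → Drift (queue A #12, queue B #13); all 9 songs appear in both, in order. Since dp[14][13] = 9, nothing longer is possible.

9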